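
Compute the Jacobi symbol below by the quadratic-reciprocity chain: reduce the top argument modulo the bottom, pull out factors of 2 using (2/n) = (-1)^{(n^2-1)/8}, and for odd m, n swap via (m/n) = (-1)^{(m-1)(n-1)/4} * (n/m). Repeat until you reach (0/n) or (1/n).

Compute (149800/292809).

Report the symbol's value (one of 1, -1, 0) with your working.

-1

149800 = 2^3·18725; (2/292809) = +1 since 292809 mod 8 = 1, so (149800/292809) = (+1)^3·(18725/292809); sign now +1
reciprocity: (18725/292809) = +1·(292809/18725) since 18725 mod 4 = 1, 292809 mod 4 = 1; sign now +1
(292809/18725) = (11934/18725)   [reduce mod 18725]
11934 = 2^1·5967; (2/18725) = -1 since 18725 mod 8 = 5, so (11934/18725) = (-1)^1·(5967/18725); sign now -1
reciprocity: (5967/18725) = +1·(18725/5967) since 5967 mod 4 = 3, 18725 mod 4 = 1; sign now -1
(18725/5967) = (824/5967)   [reduce mod 5967]
824 = 2^3·103; (2/5967) = +1 since 5967 mod 8 = 7, so (824/5967) = (+1)^3·(103/5967); sign now -1
reciprocity: (103/5967) = -1·(5967/103) since 103 mod 4 = 3, 5967 mod 4 = 3; sign now +1
(5967/103) = (96/103)   [reduce mod 103]
96 = 2^5·3; (2/103) = +1 since 103 mod 8 = 7, so (96/103) = (+1)^5·(3/103); sign now +1
reciprocity: (3/103) = -1·(103/3) since 3 mod 4 = 3, 103 mod 4 = 3; sign now -1
(103/3) = (1/3)   [reduce mod 3]
(1/3) = 1; final value = sign = -1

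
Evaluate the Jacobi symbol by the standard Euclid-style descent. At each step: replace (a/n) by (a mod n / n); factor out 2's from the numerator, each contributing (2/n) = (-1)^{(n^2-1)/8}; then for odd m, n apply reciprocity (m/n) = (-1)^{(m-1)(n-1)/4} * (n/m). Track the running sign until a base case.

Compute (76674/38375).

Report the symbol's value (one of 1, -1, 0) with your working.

(76674/38375): 76674 mod 38375 = 38299, so (76674/38375) = (38299/38375)
flip (38299/38375) -> (38375/38299): both odd, 38299 mod 4 = 3, 38375 mod 4 = 3, so the flip contributes -1; sign now -1
(38375/38299): 38375 mod 38299 = 76, so (38375/38299) = (76/38299)
factor out 2^2: 76 = 2^2·19; with 38299 mod 8 = 3, (2/38299) = -1; sign now -1; continue with (19/38299)
flip (19/38299) -> (38299/19): both odd, 19 mod 4 = 3, 38299 mod 4 = 3, so the flip contributes -1; sign now +1
(38299/19): 38299 mod 19 = 14, so (38299/19) = (14/19)
factor out 2^1: 14 = 2^1·7; with 19 mod 8 = 3, (2/19) = -1; sign now -1; continue with (7/19)
flip (7/19) -> (19/7): both odd, 7 mod 4 = 3, 19 mod 4 = 3, so the flip contributes -1; sign now +1
(19/7): 19 mod 7 = 5, so (19/7) = (5/7)
flip (5/7) -> (7/5): both odd, 5 mod 4 = 1, 7 mod 4 = 3, so the flip contributes +1; sign now +1
(7/5): 7 mod 5 = 2, so (7/5) = (2/5)
factor out 2^1: 2 = 2^1·1; with 5 mod 8 = 5, (2/5) = -1; sign now -1; continue with (1/5)
reached (1/5) = 1, so the symbol is -1

-1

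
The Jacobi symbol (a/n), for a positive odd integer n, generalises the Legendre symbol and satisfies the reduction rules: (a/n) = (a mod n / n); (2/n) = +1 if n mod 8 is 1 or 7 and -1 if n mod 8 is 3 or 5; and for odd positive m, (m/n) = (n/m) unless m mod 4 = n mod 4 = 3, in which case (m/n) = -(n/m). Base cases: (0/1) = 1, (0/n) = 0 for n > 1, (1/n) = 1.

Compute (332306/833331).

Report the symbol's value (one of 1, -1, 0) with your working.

332306 = 2^1·166153; (2/833331) = -1 since 833331 mod 8 = 3, so (332306/833331) = (-1)^1·(166153/833331); sign now -1
reciprocity: (166153/833331) = +1·(833331/166153) since 166153 mod 4 = 1, 833331 mod 4 = 3; sign now -1
(833331/166153) = (2566/166153)   [reduce mod 166153]
2566 = 2^1·1283; (2/166153) = +1 since 166153 mod 8 = 1, so (2566/166153) = (+1)^1·(1283/166153); sign now -1
reciprocity: (1283/166153) = +1·(166153/1283) since 1283 mod 4 = 3, 166153 mod 4 = 1; sign now -1
(166153/1283) = (646/1283)   [reduce mod 1283]
646 = 2^1·323; (2/1283) = -1 since 1283 mod 8 = 3, so (646/1283) = (-1)^1·(323/1283); sign now +1
reciprocity: (323/1283) = -1·(1283/323) since 323 mod 4 = 3, 1283 mod 4 = 3; sign now -1
(1283/323) = (314/323)   [reduce mod 323]
314 = 2^1·157; (2/323) = -1 since 323 mod 8 = 3, so (314/323) = (-1)^1·(157/323); sign now +1
reciprocity: (157/323) = +1·(323/157) since 157 mod 4 = 1, 323 mod 4 = 3; sign now +1
(323/157) = (9/157)   [reduce mod 157]
reciprocity: (9/157) = +1·(157/9) since 9 mod 4 = 1, 157 mod 4 = 1; sign now +1
(157/9) = (4/9)   [reduce mod 9]
4 = 2^2·1; (2/9) = +1 since 9 mod 8 = 1, so (4/9) = (+1)^2·(1/9); sign now +1
(1/9) = 1; final value = sign = +1

1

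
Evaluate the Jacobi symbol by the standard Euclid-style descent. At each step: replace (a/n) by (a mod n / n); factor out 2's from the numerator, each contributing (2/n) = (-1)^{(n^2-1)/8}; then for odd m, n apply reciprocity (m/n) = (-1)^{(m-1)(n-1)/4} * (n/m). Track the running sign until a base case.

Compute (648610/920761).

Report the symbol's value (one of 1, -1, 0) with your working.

1

648610 = 2^1·324305; (2/920761) = +1 since 920761 mod 8 = 1, so (648610/920761) = (+1)^1·(324305/920761); sign now +1
reciprocity: (324305/920761) = +1·(920761/324305) since 324305 mod 4 = 1, 920761 mod 4 = 1; sign now +1
(920761/324305) = (272151/324305)   [reduce mod 324305]
reciprocity: (272151/324305) = +1·(324305/272151) since 272151 mod 4 = 3, 324305 mod 4 = 1; sign now +1
(324305/272151) = (52154/272151)   [reduce mod 272151]
52154 = 2^1·26077; (2/272151) = +1 since 272151 mod 8 = 7, so (52154/272151) = (+1)^1·(26077/272151); sign now +1
reciprocity: (26077/272151) = +1·(272151/26077) since 26077 mod 4 = 1, 272151 mod 4 = 3; sign now +1
(272151/26077) = (11381/26077)   [reduce mod 26077]
reciprocity: (11381/26077) = +1·(26077/11381) since 11381 mod 4 = 1, 26077 mod 4 = 1; sign now +1
(26077/11381) = (3315/11381)   [reduce mod 11381]
reciprocity: (3315/11381) = +1·(11381/3315) since 3315 mod 4 = 3, 11381 mod 4 = 1; sign now +1
(11381/3315) = (1436/3315)   [reduce mod 3315]
1436 = 2^2·359; (2/3315) = -1 since 3315 mod 8 = 3, so (1436/3315) = (-1)^2·(359/3315); sign now +1
reciprocity: (359/3315) = -1·(3315/359) since 359 mod 4 = 3, 3315 mod 4 = 3; sign now -1
(3315/359) = (84/359)   [reduce mod 359]
84 = 2^2·21; (2/359) = +1 since 359 mod 8 = 7, so (84/359) = (+1)^2·(21/359); sign now -1
reciprocity: (21/359) = +1·(359/21) since 21 mod 4 = 1, 359 mod 4 = 3; sign now -1
(359/21) = (2/21)   [reduce mod 21]
2 = 2^1·1; (2/21) = -1 since 21 mod 8 = 5, so (2/21) = (-1)^1·(1/21); sign now +1
(1/21) = 1; final value = sign = +1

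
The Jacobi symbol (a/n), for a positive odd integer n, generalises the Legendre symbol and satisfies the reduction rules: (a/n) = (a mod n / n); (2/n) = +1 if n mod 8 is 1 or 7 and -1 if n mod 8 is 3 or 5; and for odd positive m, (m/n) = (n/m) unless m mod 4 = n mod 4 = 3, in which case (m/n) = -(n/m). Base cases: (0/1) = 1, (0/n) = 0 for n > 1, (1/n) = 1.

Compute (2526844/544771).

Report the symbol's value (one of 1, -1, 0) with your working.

(2526844/544771) = (347760/544771)   [reduce mod 544771]
347760 = 2^4·21735; (2/544771) = -1 since 544771 mod 8 = 3, so (347760/544771) = (-1)^4·(21735/544771); sign now +1
reciprocity: (21735/544771) = -1·(544771/21735) since 21735 mod 4 = 3, 544771 mod 4 = 3; sign now -1
(544771/21735) = (1396/21735)   [reduce mod 21735]
1396 = 2^2·349; (2/21735) = +1 since 21735 mod 8 = 7, so (1396/21735) = (+1)^2·(349/21735); sign now -1
reciprocity: (349/21735) = +1·(21735/349) since 349 mod 4 = 1, 21735 mod 4 = 3; sign now -1
(21735/349) = (97/349)   [reduce mod 349]
reciprocity: (97/349) = +1·(349/97) since 97 mod 4 = 1, 349 mod 4 = 1; sign now -1
(349/97) = (58/97)   [reduce mod 97]
58 = 2^1·29; (2/97) = +1 since 97 mod 8 = 1, so (58/97) = (+1)^1·(29/97); sign now -1
reciprocity: (29/97) = +1·(97/29) since 29 mod 4 = 1, 97 mod 4 = 1; sign now -1
(97/29) = (10/29)   [reduce mod 29]
10 = 2^1·5; (2/29) = -1 since 29 mod 8 = 5, so (10/29) = (-1)^1·(5/29); sign now +1
reciprocity: (5/29) = +1·(29/5) since 5 mod 4 = 1, 29 mod 4 = 1; sign now +1
(29/5) = (4/5)   [reduce mod 5]
4 = 2^2·1; (2/5) = -1 since 5 mod 8 = 5, so (4/5) = (-1)^2·(1/5); sign now +1
(1/5) = 1; final value = sign = +1

1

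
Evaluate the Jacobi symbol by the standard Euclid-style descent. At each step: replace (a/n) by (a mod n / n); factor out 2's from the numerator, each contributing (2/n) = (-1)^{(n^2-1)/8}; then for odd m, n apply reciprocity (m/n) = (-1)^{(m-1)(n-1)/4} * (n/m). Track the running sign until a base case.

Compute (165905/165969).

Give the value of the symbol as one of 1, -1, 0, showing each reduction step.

reciprocity: (165905/165969) = +1·(165969/165905) since 165905 mod 4 = 1, 165969 mod 4 = 1; sign now +1
(165969/165905) = (64/165905)   [reduce mod 165905]
64 = 2^6·1; (2/165905) = +1 since 165905 mod 8 = 1, so (64/165905) = (+1)^6·(1/165905); sign now +1
(1/165905) = 1; final value = sign = +1

1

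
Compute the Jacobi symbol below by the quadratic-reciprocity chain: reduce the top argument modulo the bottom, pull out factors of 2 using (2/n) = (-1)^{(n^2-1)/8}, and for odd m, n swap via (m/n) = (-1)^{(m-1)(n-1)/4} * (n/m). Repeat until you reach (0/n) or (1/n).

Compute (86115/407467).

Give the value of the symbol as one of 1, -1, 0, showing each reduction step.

1

reciprocity: (86115/407467) = -1·(407467/86115) since 86115 mod 4 = 3, 407467 mod 4 = 3; sign now -1
(407467/86115) = (63007/86115)   [reduce mod 86115]
reciprocity: (63007/86115) = -1·(86115/63007) since 63007 mod 4 = 3, 86115 mod 4 = 3; sign now +1
(86115/63007) = (23108/63007)   [reduce mod 63007]
23108 = 2^2·5777; (2/63007) = +1 since 63007 mod 8 = 7, so (23108/63007) = (+1)^2·(5777/63007); sign now +1
reciprocity: (5777/63007) = +1·(63007/5777) since 5777 mod 4 = 1, 63007 mod 4 = 3; sign now +1
(63007/5777) = (5237/5777)   [reduce mod 5777]
reciprocity: (5237/5777) = +1·(5777/5237) since 5237 mod 4 = 1, 5777 mod 4 = 1; sign now +1
(5777/5237) = (540/5237)   [reduce mod 5237]
540 = 2^2·135; (2/5237) = -1 since 5237 mod 8 = 5, so (540/5237) = (-1)^2·(135/5237); sign now +1
reciprocity: (135/5237) = +1·(5237/135) since 135 mod 4 = 3, 5237 mod 4 = 1; sign now +1
(5237/135) = (107/135)   [reduce mod 135]
reciprocity: (107/135) = -1·(135/107) since 107 mod 4 = 3, 135 mod 4 = 3; sign now -1
(135/107) = (28/107)   [reduce mod 107]
28 = 2^2·7; (2/107) = -1 since 107 mod 8 = 3, so (28/107) = (-1)^2·(7/107); sign now -1
reciprocity: (7/107) = -1·(107/7) since 7 mod 4 = 3, 107 mod 4 = 3; sign now +1
(107/7) = (2/7)   [reduce mod 7]
2 = 2^1·1; (2/7) = +1 since 7 mod 8 = 7, so (2/7) = (+1)^1·(1/7); sign now +1
(1/7) = 1; final value = sign = +1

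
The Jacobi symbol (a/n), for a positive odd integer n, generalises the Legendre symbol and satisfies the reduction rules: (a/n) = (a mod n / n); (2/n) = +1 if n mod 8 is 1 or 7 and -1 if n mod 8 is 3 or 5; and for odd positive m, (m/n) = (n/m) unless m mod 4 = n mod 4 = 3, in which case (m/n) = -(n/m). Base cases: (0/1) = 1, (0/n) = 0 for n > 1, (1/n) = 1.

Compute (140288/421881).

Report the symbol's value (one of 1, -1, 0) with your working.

140288 = 2^10·137; (2/421881) = +1 since 421881 mod 8 = 1, so (140288/421881) = (+1)^10·(137/421881); sign now +1
reciprocity: (137/421881) = +1·(421881/137) since 137 mod 4 = 1, 421881 mod 4 = 1; sign now +1
(421881/137) = (58/137)   [reduce mod 137]
58 = 2^1·29; (2/137) = +1 since 137 mod 8 = 1, so (58/137) = (+1)^1·(29/137); sign now +1
reciprocity: (29/137) = +1·(137/29) since 29 mod 4 = 1, 137 mod 4 = 1; sign now +1
(137/29) = (21/29)   [reduce mod 29]
reciprocity: (21/29) = +1·(29/21) since 21 mod 4 = 1, 29 mod 4 = 1; sign now +1
(29/21) = (8/21)   [reduce mod 21]
8 = 2^3·1; (2/21) = -1 since 21 mod 8 = 5, so (8/21) = (-1)^3·(1/21); sign now -1
(1/21) = 1; final value = sign = -1

-1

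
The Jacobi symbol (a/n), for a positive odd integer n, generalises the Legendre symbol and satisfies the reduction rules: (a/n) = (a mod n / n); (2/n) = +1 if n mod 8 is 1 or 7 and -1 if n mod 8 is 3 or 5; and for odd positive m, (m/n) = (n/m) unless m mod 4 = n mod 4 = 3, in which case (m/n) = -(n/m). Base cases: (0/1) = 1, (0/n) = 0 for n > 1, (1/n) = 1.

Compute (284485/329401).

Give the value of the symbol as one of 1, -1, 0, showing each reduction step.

-1

flip (284485/329401) -> (329401/284485): both odd, 284485 mod 4 = 1, 329401 mod 4 = 1, so the flip contributes +1; sign now +1
(329401/284485): 329401 mod 284485 = 44916, so (329401/284485) = (44916/284485)
factor out 2^2: 44916 = 2^2·11229; with 284485 mod 8 = 5, (2/284485) = -1; sign now +1; continue with (11229/284485)
flip (11229/284485) -> (284485/11229): both odd, 11229 mod 4 = 1, 284485 mod 4 = 1, so the flip contributes +1; sign now +1
(284485/11229): 284485 mod 11229 = 3760, so (284485/11229) = (3760/11229)
factor out 2^4: 3760 = 2^4·235; with 11229 mod 8 = 5, (2/11229) = -1; sign now +1; continue with (235/11229)
flip (235/11229) -> (11229/235): both odd, 235 mod 4 = 3, 11229 mod 4 = 1, so the flip contributes +1; sign now +1
(11229/235): 11229 mod 235 = 184, so (11229/235) = (184/235)
factor out 2^3: 184 = 2^3·23; with 235 mod 8 = 3, (2/235) = -1; sign now -1; continue with (23/235)
flip (23/235) -> (235/23): both odd, 23 mod 4 = 3, 235 mod 4 = 3, so the flip contributes -1; sign now +1
(235/23): 235 mod 23 = 5, so (235/23) = (5/23)
flip (5/23) -> (23/5): both odd, 5 mod 4 = 1, 23 mod 4 = 3, so the flip contributes +1; sign now +1
(23/5): 23 mod 5 = 3, so (23/5) = (3/5)
flip (3/5) -> (5/3): both odd, 3 mod 4 = 3, 5 mod 4 = 1, so the flip contributes +1; sign now +1
(5/3): 5 mod 3 = 2, so (5/3) = (2/3)
factor out 2^1: 2 = 2^1·1; with 3 mod 8 = 3, (2/3) = -1; sign now -1; continue with (1/3)
reached (1/3) = 1, so the symbol is -1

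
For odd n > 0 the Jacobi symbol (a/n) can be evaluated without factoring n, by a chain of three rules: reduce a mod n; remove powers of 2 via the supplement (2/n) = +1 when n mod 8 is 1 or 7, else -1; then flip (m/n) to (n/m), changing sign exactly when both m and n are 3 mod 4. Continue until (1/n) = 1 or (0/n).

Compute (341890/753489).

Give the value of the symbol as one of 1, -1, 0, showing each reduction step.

1

341890 = 2^1·170945; (2/753489) = +1 since 753489 mod 8 = 1, so (341890/753489) = (+1)^1·(170945/753489); sign now +1
reciprocity: (170945/753489) = +1·(753489/170945) since 170945 mod 4 = 1, 753489 mod 4 = 1; sign now +1
(753489/170945) = (69709/170945)   [reduce mod 170945]
reciprocity: (69709/170945) = +1·(170945/69709) since 69709 mod 4 = 1, 170945 mod 4 = 1; sign now +1
(170945/69709) = (31527/69709)   [reduce mod 69709]
reciprocity: (31527/69709) = +1·(69709/31527) since 31527 mod 4 = 3, 69709 mod 4 = 1; sign now +1
(69709/31527) = (6655/31527)   [reduce mod 31527]
reciprocity: (6655/31527) = -1·(31527/6655) since 6655 mod 4 = 3, 31527 mod 4 = 3; sign now -1
(31527/6655) = (4907/6655)   [reduce mod 6655]
reciprocity: (4907/6655) = -1·(6655/4907) since 4907 mod 4 = 3, 6655 mod 4 = 3; sign now +1
(6655/4907) = (1748/4907)   [reduce mod 4907]
1748 = 2^2·437; (2/4907) = -1 since 4907 mod 8 = 3, so (1748/4907) = (-1)^2·(437/4907); sign now +1
reciprocity: (437/4907) = +1·(4907/437) since 437 mod 4 = 1, 4907 mod 4 = 3; sign now +1
(4907/437) = (100/437)   [reduce mod 437]
100 = 2^2·25; (2/437) = -1 since 437 mod 8 = 5, so (100/437) = (-1)^2·(25/437); sign now +1
reciprocity: (25/437) = +1·(437/25) since 25 mod 4 = 1, 437 mod 4 = 1; sign now +1
(437/25) = (12/25)   [reduce mod 25]
12 = 2^2·3; (2/25) = +1 since 25 mod 8 = 1, so (12/25) = (+1)^2·(3/25); sign now +1
reciprocity: (3/25) = +1·(25/3) since 3 mod 4 = 3, 25 mod 4 = 1; sign now +1
(25/3) = (1/3)   [reduce mod 3]
(1/3) = 1; final value = sign = +1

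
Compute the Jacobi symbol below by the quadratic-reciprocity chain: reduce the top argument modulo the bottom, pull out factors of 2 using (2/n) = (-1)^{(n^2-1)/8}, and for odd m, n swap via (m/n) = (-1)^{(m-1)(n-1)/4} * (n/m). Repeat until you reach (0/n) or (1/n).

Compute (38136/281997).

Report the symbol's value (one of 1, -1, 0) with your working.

0

factor out 2^3: 38136 = 2^3·4767; with 281997 mod 8 = 5, (2/281997) = -1; sign now -1; continue with (4767/281997)
flip (4767/281997) -> (281997/4767): both odd, 4767 mod 4 = 3, 281997 mod 4 = 1, so the flip contributes +1; sign now -1
(281997/4767): 281997 mod 4767 = 744, so (281997/4767) = (744/4767)
factor out 2^3: 744 = 2^3·93; with 4767 mod 8 = 7, (2/4767) = +1; sign now -1; continue with (93/4767)
flip (93/4767) -> (4767/93): both odd, 93 mod 4 = 1, 4767 mod 4 = 3, so the flip contributes +1; sign now -1
(4767/93): 4767 mod 93 = 24, so (4767/93) = (24/93)
factor out 2^3: 24 = 2^3·3; with 93 mod 8 = 5, (2/93) = -1; sign now +1; continue with (3/93)
flip (3/93) -> (93/3): both odd, 3 mod 4 = 3, 93 mod 4 = 1, so the flip contributes +1; sign now +1
(93/3): 93 mod 3 = 0, so (93/3) = (0/3)
reached (0/3); gcd(a, n) > 1, so (0/3) = 0 and the symbol is 0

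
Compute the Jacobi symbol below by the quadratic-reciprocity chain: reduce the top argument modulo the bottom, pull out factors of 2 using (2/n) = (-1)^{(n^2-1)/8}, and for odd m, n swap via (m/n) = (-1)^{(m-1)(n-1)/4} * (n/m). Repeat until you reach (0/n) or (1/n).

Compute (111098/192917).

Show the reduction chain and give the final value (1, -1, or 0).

factor out 2^1: 111098 = 2^1·55549; with 192917 mod 8 = 5, (2/192917) = -1; sign now -1; continue with (55549/192917)
flip (55549/192917) -> (192917/55549): both odd, 55549 mod 4 = 1, 192917 mod 4 = 1, so the flip contributes +1; sign now -1
(192917/55549): 192917 mod 55549 = 26270, so (192917/55549) = (26270/55549)
factor out 2^1: 26270 = 2^1·13135; with 55549 mod 8 = 5, (2/55549) = -1; sign now +1; continue with (13135/55549)
flip (13135/55549) -> (55549/13135): both odd, 13135 mod 4 = 3, 55549 mod 4 = 1, so the flip contributes +1; sign now +1
(55549/13135): 55549 mod 13135 = 3009, so (55549/13135) = (3009/13135)
flip (3009/13135) -> (13135/3009): both odd, 3009 mod 4 = 1, 13135 mod 4 = 3, so the flip contributes +1; sign now +1
(13135/3009): 13135 mod 3009 = 1099, so (13135/3009) = (1099/3009)
flip (1099/3009) -> (3009/1099): both odd, 1099 mod 4 = 3, 3009 mod 4 = 1, so the flip contributes +1; sign now +1
(3009/1099): 3009 mod 1099 = 811, so (3009/1099) = (811/1099)
flip (811/1099) -> (1099/811): both odd, 811 mod 4 = 3, 1099 mod 4 = 3, so the flip contributes -1; sign now -1
(1099/811): 1099 mod 811 = 288, so (1099/811) = (288/811)
factor out 2^5: 288 = 2^5·9; with 811 mod 8 = 3, (2/811) = -1; sign now +1; continue with (9/811)
flip (9/811) -> (811/9): both odd, 9 mod 4 = 1, 811 mod 4 = 3, so the flip contributes +1; sign now +1
(811/9): 811 mod 9 = 1, so (811/9) = (1/9)
reached (1/9) = 1, so the symbol is +1

1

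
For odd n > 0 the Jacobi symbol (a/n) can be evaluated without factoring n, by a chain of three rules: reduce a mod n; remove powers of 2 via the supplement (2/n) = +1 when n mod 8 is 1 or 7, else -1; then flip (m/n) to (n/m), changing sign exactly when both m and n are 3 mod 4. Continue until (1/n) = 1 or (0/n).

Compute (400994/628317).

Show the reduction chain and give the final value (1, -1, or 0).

factor out 2^1: 400994 = 2^1·200497; with 628317 mod 8 = 5, (2/628317) = -1; sign now -1; continue with (200497/628317)
flip (200497/628317) -> (628317/200497): both odd, 200497 mod 4 = 1, 628317 mod 4 = 1, so the flip contributes +1; sign now -1
(628317/200497): 628317 mod 200497 = 26826, so (628317/200497) = (26826/200497)
factor out 2^1: 26826 = 2^1·13413; with 200497 mod 8 = 1, (2/200497) = +1; sign now -1; continue with (13413/200497)
flip (13413/200497) -> (200497/13413): both odd, 13413 mod 4 = 1, 200497 mod 4 = 1, so the flip contributes +1; sign now -1
(200497/13413): 200497 mod 13413 = 12715, so (200497/13413) = (12715/13413)
flip (12715/13413) -> (13413/12715): both odd, 12715 mod 4 = 3, 13413 mod 4 = 1, so the flip contributes +1; sign now -1
(13413/12715): 13413 mod 12715 = 698, so (13413/12715) = (698/12715)
factor out 2^1: 698 = 2^1·349; with 12715 mod 8 = 3, (2/12715) = -1; sign now +1; continue with (349/12715)
flip (349/12715) -> (12715/349): both odd, 349 mod 4 = 1, 12715 mod 4 = 3, so the flip contributes +1; sign now +1
(12715/349): 12715 mod 349 = 151, so (12715/349) = (151/349)
flip (151/349) -> (349/151): both odd, 151 mod 4 = 3, 349 mod 4 = 1, so the flip contributes +1; sign now +1
(349/151): 349 mod 151 = 47, so (349/151) = (47/151)
flip (47/151) -> (151/47): both odd, 47 mod 4 = 3, 151 mod 4 = 3, so the flip contributes -1; sign now -1
(151/47): 151 mod 47 = 10, so (151/47) = (10/47)
factor out 2^1: 10 = 2^1·5; with 47 mod 8 = 7, (2/47) = +1; sign now -1; continue with (5/47)
flip (5/47) -> (47/5): both odd, 5 mod 4 = 1, 47 mod 4 = 3, so the flip contributes +1; sign now -1
(47/5): 47 mod 5 = 2, so (47/5) = (2/5)
factor out 2^1: 2 = 2^1·1; with 5 mod 8 = 5, (2/5) = -1; sign now +1; continue with (1/5)
reached (1/5) = 1, so the symbol is +1

1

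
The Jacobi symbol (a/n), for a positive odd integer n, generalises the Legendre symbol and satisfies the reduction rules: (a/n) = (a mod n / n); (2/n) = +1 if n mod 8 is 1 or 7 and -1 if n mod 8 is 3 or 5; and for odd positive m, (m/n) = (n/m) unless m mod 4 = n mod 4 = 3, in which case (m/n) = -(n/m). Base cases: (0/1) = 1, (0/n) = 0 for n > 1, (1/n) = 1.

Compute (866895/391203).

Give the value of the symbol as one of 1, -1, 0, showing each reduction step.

(866895/391203): 866895 mod 391203 = 84489, so (866895/391203) = (84489/391203)
flip (84489/391203) -> (391203/84489): both odd, 84489 mod 4 = 1, 391203 mod 4 = 3, so the flip contributes +1; sign now +1
(391203/84489): 391203 mod 84489 = 53247, so (391203/84489) = (53247/84489)
flip (53247/84489) -> (84489/53247): both odd, 53247 mod 4 = 3, 84489 mod 4 = 1, so the flip contributes +1; sign now +1
(84489/53247): 84489 mod 53247 = 31242, so (84489/53247) = (31242/53247)
factor out 2^1: 31242 = 2^1·15621; with 53247 mod 8 = 7, (2/53247) = +1; sign now +1; continue with (15621/53247)
flip (15621/53247) -> (53247/15621): both odd, 15621 mod 4 = 1, 53247 mod 4 = 3, so the flip contributes +1; sign now +1
(53247/15621): 53247 mod 15621 = 6384, so (53247/15621) = (6384/15621)
factor out 2^4: 6384 = 2^4·399; with 15621 mod 8 = 5, (2/15621) = -1; sign now +1; continue with (399/15621)
flip (399/15621) -> (15621/399): both odd, 399 mod 4 = 3, 15621 mod 4 = 1, so the flip contributes +1; sign now +1
(15621/399): 15621 mod 399 = 60, so (15621/399) = (60/399)
factor out 2^2: 60 = 2^2·15; with 399 mod 8 = 7, (2/399) = +1; sign now +1; continue with (15/399)
flip (15/399) -> (399/15): both odd, 15 mod 4 = 3, 399 mod 4 = 3, so the flip contributes -1; sign now -1
(399/15): 399 mod 15 = 9, so (399/15) = (9/15)
flip (9/15) -> (15/9): both odd, 9 mod 4 = 1, 15 mod 4 = 3, so the flip contributes +1; sign now -1
(15/9): 15 mod 9 = 6, so (15/9) = (6/9)
factor out 2^1: 6 = 2^1·3; with 9 mod 8 = 1, (2/9) = +1; sign now -1; continue with (3/9)
flip (3/9) -> (9/3): both odd, 3 mod 4 = 3, 9 mod 4 = 1, so the flip contributes +1; sign now -1
(9/3): 9 mod 3 = 0, so (9/3) = (0/3)
reached (0/3); gcd(a, n) > 1, so (0/3) = 0 and the symbol is 0

0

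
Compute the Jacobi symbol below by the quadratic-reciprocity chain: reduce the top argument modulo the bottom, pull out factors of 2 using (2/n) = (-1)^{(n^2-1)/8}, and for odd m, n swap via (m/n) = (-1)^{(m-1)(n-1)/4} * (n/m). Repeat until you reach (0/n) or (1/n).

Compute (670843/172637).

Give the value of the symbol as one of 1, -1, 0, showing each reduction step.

-1

(670843/172637): 670843 mod 172637 = 152932, so (670843/172637) = (152932/172637)
factor out 2^2: 152932 = 2^2·38233; with 172637 mod 8 = 5, (2/172637) = -1; sign now +1; continue with (38233/172637)
flip (38233/172637) -> (172637/38233): both odd, 38233 mod 4 = 1, 172637 mod 4 = 1, so the flip contributes +1; sign now +1
(172637/38233): 172637 mod 38233 = 19705, so (172637/38233) = (19705/38233)
flip (19705/38233) -> (38233/19705): both odd, 19705 mod 4 = 1, 38233 mod 4 = 1, so the flip contributes +1; sign now +1
(38233/19705): 38233 mod 19705 = 18528, so (38233/19705) = (18528/19705)
factor out 2^5: 18528 = 2^5·579; with 19705 mod 8 = 1, (2/19705) = +1; sign now +1; continue with (579/19705)
flip (579/19705) -> (19705/579): both odd, 579 mod 4 = 3, 19705 mod 4 = 1, so the flip contributes +1; sign now +1
(19705/579): 19705 mod 579 = 19, so (19705/579) = (19/579)
flip (19/579) -> (579/19): both odd, 19 mod 4 = 3, 579 mod 4 = 3, so the flip contributes -1; sign now -1
(579/19): 579 mod 19 = 9, so (579/19) = (9/19)
flip (9/19) -> (19/9): both odd, 9 mod 4 = 1, 19 mod 4 = 3, so the flip contributes +1; sign now -1
(19/9): 19 mod 9 = 1, so (19/9) = (1/9)
reached (1/9) = 1, so the symbol is -1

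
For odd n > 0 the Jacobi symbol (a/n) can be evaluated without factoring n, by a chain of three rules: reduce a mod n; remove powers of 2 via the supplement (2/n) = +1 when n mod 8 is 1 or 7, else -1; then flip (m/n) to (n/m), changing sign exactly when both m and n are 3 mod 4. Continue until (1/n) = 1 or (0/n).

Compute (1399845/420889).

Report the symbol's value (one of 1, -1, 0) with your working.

-1

(1399845/420889) = (137178/420889)   [reduce mod 420889]
137178 = 2^1·68589; (2/420889) = +1 since 420889 mod 8 = 1, so (137178/420889) = (+1)^1·(68589/420889); sign now +1
reciprocity: (68589/420889) = +1·(420889/68589) since 68589 mod 4 = 1, 420889 mod 4 = 1; sign now +1
(420889/68589) = (9355/68589)   [reduce mod 68589]
reciprocity: (9355/68589) = +1·(68589/9355) since 9355 mod 4 = 3, 68589 mod 4 = 1; sign now +1
(68589/9355) = (3104/9355)   [reduce mod 9355]
3104 = 2^5·97; (2/9355) = -1 since 9355 mod 8 = 3, so (3104/9355) = (-1)^5·(97/9355); sign now -1
reciprocity: (97/9355) = +1·(9355/97) since 97 mod 4 = 1, 9355 mod 4 = 3; sign now -1
(9355/97) = (43/97)   [reduce mod 97]
reciprocity: (43/97) = +1·(97/43) since 43 mod 4 = 3, 97 mod 4 = 1; sign now -1
(97/43) = (11/43)   [reduce mod 43]
reciprocity: (11/43) = -1·(43/11) since 11 mod 4 = 3, 43 mod 4 = 3; sign now +1
(43/11) = (10/11)   [reduce mod 11]
10 = 2^1·5; (2/11) = -1 since 11 mod 8 = 3, so (10/11) = (-1)^1·(5/11); sign now -1
reciprocity: (5/11) = +1·(11/5) since 5 mod 4 = 1, 11 mod 4 = 3; sign now -1
(11/5) = (1/5)   [reduce mod 5]
(1/5) = 1; final value = sign = -1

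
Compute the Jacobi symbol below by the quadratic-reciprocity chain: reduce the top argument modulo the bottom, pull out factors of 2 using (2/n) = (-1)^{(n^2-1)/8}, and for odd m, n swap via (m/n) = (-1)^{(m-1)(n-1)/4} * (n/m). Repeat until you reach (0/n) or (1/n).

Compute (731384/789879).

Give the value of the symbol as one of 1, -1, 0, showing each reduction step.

-1

731384 = 2^3·91423; (2/789879) = +1 since 789879 mod 8 = 7, so (731384/789879) = (+1)^3·(91423/789879); sign now +1
reciprocity: (91423/789879) = -1·(789879/91423) since 91423 mod 4 = 3, 789879 mod 4 = 3; sign now -1
(789879/91423) = (58495/91423)   [reduce mod 91423]
reciprocity: (58495/91423) = -1·(91423/58495) since 58495 mod 4 = 3, 91423 mod 4 = 3; sign now +1
(91423/58495) = (32928/58495)   [reduce mod 58495]
32928 = 2^5·1029; (2/58495) = +1 since 58495 mod 8 = 7, so (32928/58495) = (+1)^5·(1029/58495); sign now +1
reciprocity: (1029/58495) = +1·(58495/1029) since 1029 mod 4 = 1, 58495 mod 4 = 3; sign now +1
(58495/1029) = (871/1029)   [reduce mod 1029]
reciprocity: (871/1029) = +1·(1029/871) since 871 mod 4 = 3, 1029 mod 4 = 1; sign now +1
(1029/871) = (158/871)   [reduce mod 871]
158 = 2^1·79; (2/871) = +1 since 871 mod 8 = 7, so (158/871) = (+1)^1·(79/871); sign now +1
reciprocity: (79/871) = -1·(871/79) since 79 mod 4 = 3, 871 mod 4 = 3; sign now -1
(871/79) = (2/79)   [reduce mod 79]
2 = 2^1·1; (2/79) = +1 since 79 mod 8 = 7, so (2/79) = (+1)^1·(1/79); sign now -1
(1/79) = 1; final value = sign = -1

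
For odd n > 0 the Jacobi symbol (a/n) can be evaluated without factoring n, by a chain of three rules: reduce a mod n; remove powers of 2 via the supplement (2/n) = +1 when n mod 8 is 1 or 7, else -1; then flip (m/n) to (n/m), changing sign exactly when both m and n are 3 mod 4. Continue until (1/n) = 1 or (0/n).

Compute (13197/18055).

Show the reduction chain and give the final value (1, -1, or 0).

reciprocity: (13197/18055) = +1·(18055/13197) since 13197 mod 4 = 1, 18055 mod 4 = 3; sign now +1
(18055/13197) = (4858/13197)   [reduce mod 13197]
4858 = 2^1·2429; (2/13197) = -1 since 13197 mod 8 = 5, so (4858/13197) = (-1)^1·(2429/13197); sign now -1
reciprocity: (2429/13197) = +1·(13197/2429) since 2429 mod 4 = 1, 13197 mod 4 = 1; sign now -1
(13197/2429) = (1052/2429)   [reduce mod 2429]
1052 = 2^2·263; (2/2429) = -1 since 2429 mod 8 = 5, so (1052/2429) = (-1)^2·(263/2429); sign now -1
reciprocity: (263/2429) = +1·(2429/263) since 263 mod 4 = 3, 2429 mod 4 = 1; sign now -1
(2429/263) = (62/263)   [reduce mod 263]
62 = 2^1·31; (2/263) = +1 since 263 mod 8 = 7, so (62/263) = (+1)^1·(31/263); sign now -1
reciprocity: (31/263) = -1·(263/31) since 31 mod 4 = 3, 263 mod 4 = 3; sign now +1
(263/31) = (15/31)   [reduce mod 31]
reciprocity: (15/31) = -1·(31/15) since 15 mod 4 = 3, 31 mod 4 = 3; sign now -1
(31/15) = (1/15)   [reduce mod 15]
(1/15) = 1; final value = sign = -1

-1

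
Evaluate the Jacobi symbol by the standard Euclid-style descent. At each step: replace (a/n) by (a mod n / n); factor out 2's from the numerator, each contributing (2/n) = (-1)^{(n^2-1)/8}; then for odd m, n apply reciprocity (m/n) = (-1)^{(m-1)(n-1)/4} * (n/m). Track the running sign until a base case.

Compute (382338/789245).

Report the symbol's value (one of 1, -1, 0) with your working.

-1

factor out 2^1: 382338 = 2^1·191169; with 789245 mod 8 = 5, (2/789245) = -1; sign now -1; continue with (191169/789245)
flip (191169/789245) -> (789245/191169): both odd, 191169 mod 4 = 1, 789245 mod 4 = 1, so the flip contributes +1; sign now -1
(789245/191169): 789245 mod 191169 = 24569, so (789245/191169) = (24569/191169)
flip (24569/191169) -> (191169/24569): both odd, 24569 mod 4 = 1, 191169 mod 4 = 1, so the flip contributes +1; sign now -1
(191169/24569): 191169 mod 24569 = 19186, so (191169/24569) = (19186/24569)
factor out 2^1: 19186 = 2^1·9593; with 24569 mod 8 = 1, (2/24569) = +1; sign now -1; continue with (9593/24569)
flip (9593/24569) -> (24569/9593): both odd, 9593 mod 4 = 1, 24569 mod 4 = 1, so the flip contributes +1; sign now -1
(24569/9593): 24569 mod 9593 = 5383, so (24569/9593) = (5383/9593)
flip (5383/9593) -> (9593/5383): both odd, 5383 mod 4 = 3, 9593 mod 4 = 1, so the flip contributes +1; sign now -1
(9593/5383): 9593 mod 5383 = 4210, so (9593/5383) = (4210/5383)
factor out 2^1: 4210 = 2^1·2105; with 5383 mod 8 = 7, (2/5383) = +1; sign now -1; continue with (2105/5383)
flip (2105/5383) -> (5383/2105): both odd, 2105 mod 4 = 1, 5383 mod 4 = 3, so the flip contributes +1; sign now -1
(5383/2105): 5383 mod 2105 = 1173, so (5383/2105) = (1173/2105)
flip (1173/2105) -> (2105/1173): both odd, 1173 mod 4 = 1, 2105 mod 4 = 1, so the flip contributes +1; sign now -1
(2105/1173): 2105 mod 1173 = 932, so (2105/1173) = (932/1173)
factor out 2^2: 932 = 2^2·233; with 1173 mod 8 = 5, (2/1173) = -1; sign now -1; continue with (233/1173)
flip (233/1173) -> (1173/233): both odd, 233 mod 4 = 1, 1173 mod 4 = 1, so the flip contributes +1; sign now -1
(1173/233): 1173 mod 233 = 8, so (1173/233) = (8/233)
factor out 2^3: 8 = 2^3·1; with 233 mod 8 = 1, (2/233) = +1; sign now -1; continue with (1/233)
reached (1/233) = 1, so the symbol is -1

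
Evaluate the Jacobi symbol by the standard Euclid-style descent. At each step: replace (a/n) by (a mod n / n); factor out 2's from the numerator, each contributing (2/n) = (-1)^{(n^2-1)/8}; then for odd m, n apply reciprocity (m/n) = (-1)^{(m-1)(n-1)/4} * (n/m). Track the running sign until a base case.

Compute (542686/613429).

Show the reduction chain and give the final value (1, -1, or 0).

542686 = 2^1·271343; (2/613429) = -1 since 613429 mod 8 = 5, so (542686/613429) = (-1)^1·(271343/613429); sign now -1
reciprocity: (271343/613429) = +1·(613429/271343) since 271343 mod 4 = 3, 613429 mod 4 = 1; sign now -1
(613429/271343) = (70743/271343)   [reduce mod 271343]
reciprocity: (70743/271343) = -1·(271343/70743) since 70743 mod 4 = 3, 271343 mod 4 = 3; sign now +1
(271343/70743) = (59114/70743)   [reduce mod 70743]
59114 = 2^1·29557; (2/70743) = +1 since 70743 mod 8 = 7, so (59114/70743) = (+1)^1·(29557/70743); sign now +1
reciprocity: (29557/70743) = +1·(70743/29557) since 29557 mod 4 = 1, 70743 mod 4 = 3; sign now +1
(70743/29557) = (11629/29557)   [reduce mod 29557]
reciprocity: (11629/29557) = +1·(29557/11629) since 11629 mod 4 = 1, 29557 mod 4 = 1; sign now +1
(29557/11629) = (6299/11629)   [reduce mod 11629]
reciprocity: (6299/11629) = +1·(11629/6299) since 6299 mod 4 = 3, 11629 mod 4 = 1; sign now +1
(11629/6299) = (5330/6299)   [reduce mod 6299]
5330 = 2^1·2665; (2/6299) = -1 since 6299 mod 8 = 3, so (5330/6299) = (-1)^1·(2665/6299); sign now -1
reciprocity: (2665/6299) = +1·(6299/2665) since 2665 mod 4 = 1, 6299 mod 4 = 3; sign now -1
(6299/2665) = (969/2665)   [reduce mod 2665]
reciprocity: (969/2665) = +1·(2665/969) since 969 mod 4 = 1, 2665 mod 4 = 1; sign now -1
(2665/969) = (727/969)   [reduce mod 969]
reciprocity: (727/969) = +1·(969/727) since 727 mod 4 = 3, 969 mod 4 = 1; sign now -1
(969/727) = (242/727)   [reduce mod 727]
242 = 2^1·121; (2/727) = +1 since 727 mod 8 = 7, so (242/727) = (+1)^1·(121/727); sign now -1
reciprocity: (121/727) = +1·(727/121) since 121 mod 4 = 1, 727 mod 4 = 3; sign now -1
(727/121) = (1/121)   [reduce mod 121]
(1/121) = 1; final value = sign = -1

-1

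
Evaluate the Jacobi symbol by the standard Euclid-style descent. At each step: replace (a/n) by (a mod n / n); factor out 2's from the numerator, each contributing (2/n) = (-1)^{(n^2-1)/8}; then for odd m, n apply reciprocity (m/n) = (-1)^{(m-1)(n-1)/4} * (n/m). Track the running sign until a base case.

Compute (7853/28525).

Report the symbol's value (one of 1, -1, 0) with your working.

1

flip (7853/28525) -> (28525/7853): both odd, 7853 mod 4 = 1, 28525 mod 4 = 1, so the flip contributes +1; sign now +1
(28525/7853): 28525 mod 7853 = 4966, so (28525/7853) = (4966/7853)
factor out 2^1: 4966 = 2^1·2483; with 7853 mod 8 = 5, (2/7853) = -1; sign now -1; continue with (2483/7853)
flip (2483/7853) -> (7853/2483): both odd, 2483 mod 4 = 3, 7853 mod 4 = 1, so the flip contributes +1; sign now -1
(7853/2483): 7853 mod 2483 = 404, so (7853/2483) = (404/2483)
factor out 2^2: 404 = 2^2·101; with 2483 mod 8 = 3, (2/2483) = -1; sign now -1; continue with (101/2483)
flip (101/2483) -> (2483/101): both odd, 101 mod 4 = 1, 2483 mod 4 = 3, so the flip contributes +1; sign now -1
(2483/101): 2483 mod 101 = 59, so (2483/101) = (59/101)
flip (59/101) -> (101/59): both odd, 59 mod 4 = 3, 101 mod 4 = 1, so the flip contributes +1; sign now -1
(101/59): 101 mod 59 = 42, so (101/59) = (42/59)
factor out 2^1: 42 = 2^1·21; with 59 mod 8 = 3, (2/59) = -1; sign now +1; continue with (21/59)
flip (21/59) -> (59/21): both odd, 21 mod 4 = 1, 59 mod 4 = 3, so the flip contributes +1; sign now +1
(59/21): 59 mod 21 = 17, so (59/21) = (17/21)
flip (17/21) -> (21/17): both odd, 17 mod 4 = 1, 21 mod 4 = 1, so the flip contributes +1; sign now +1
(21/17): 21 mod 17 = 4, so (21/17) = (4/17)
factor out 2^2: 4 = 2^2·1; with 17 mod 8 = 1, (2/17) = +1; sign now +1; continue with (1/17)
reached (1/17) = 1, so the symbol is +1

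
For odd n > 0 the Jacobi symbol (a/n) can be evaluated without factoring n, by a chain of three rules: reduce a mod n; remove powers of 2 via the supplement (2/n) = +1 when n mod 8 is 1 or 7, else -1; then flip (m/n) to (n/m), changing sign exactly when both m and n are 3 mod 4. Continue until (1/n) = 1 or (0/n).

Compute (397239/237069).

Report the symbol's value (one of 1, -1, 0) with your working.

(397239/237069): 397239 mod 237069 = 160170, so (397239/237069) = (160170/237069)
factor out 2^1: 160170 = 2^1·80085; with 237069 mod 8 = 5, (2/237069) = -1; sign now -1; continue with (80085/237069)
flip (80085/237069) -> (237069/80085): both odd, 80085 mod 4 = 1, 237069 mod 4 = 1, so the flip contributes +1; sign now -1
(237069/80085): 237069 mod 80085 = 76899, so (237069/80085) = (76899/80085)
flip (76899/80085) -> (80085/76899): both odd, 76899 mod 4 = 3, 80085 mod 4 = 1, so the flip contributes +1; sign now -1
(80085/76899): 80085 mod 76899 = 3186, so (80085/76899) = (3186/76899)
factor out 2^1: 3186 = 2^1·1593; with 76899 mod 8 = 3, (2/76899) = -1; sign now +1; continue with (1593/76899)
flip (1593/76899) -> (76899/1593): both odd, 1593 mod 4 = 1, 76899 mod 4 = 3, so the flip contributes +1; sign now +1
(76899/1593): 76899 mod 1593 = 435, so (76899/1593) = (435/1593)
flip (435/1593) -> (1593/435): both odd, 435 mod 4 = 3, 1593 mod 4 = 1, so the flip contributes +1; sign now +1
(1593/435): 1593 mod 435 = 288, so (1593/435) = (288/435)
factor out 2^5: 288 = 2^5·9; with 435 mod 8 = 3, (2/435) = -1; sign now -1; continue with (9/435)
flip (9/435) -> (435/9): both odd, 9 mod 4 = 1, 435 mod 4 = 3, so the flip contributes +1; sign now -1
(435/9): 435 mod 9 = 3, so (435/9) = (3/9)
flip (3/9) -> (9/3): both odd, 3 mod 4 = 3, 9 mod 4 = 1, so the flip contributes +1; sign now -1
(9/3): 9 mod 3 = 0, so (9/3) = (0/3)
reached (0/3); gcd(a, n) > 1, so (0/3) = 0 and the symbol is 0

0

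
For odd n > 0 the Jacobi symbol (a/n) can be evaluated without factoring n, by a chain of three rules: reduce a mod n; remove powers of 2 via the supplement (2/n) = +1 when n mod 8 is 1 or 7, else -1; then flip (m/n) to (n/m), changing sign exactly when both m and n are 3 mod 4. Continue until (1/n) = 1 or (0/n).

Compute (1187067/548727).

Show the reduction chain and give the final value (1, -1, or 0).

(1187067/548727) = (89613/548727)   [reduce mod 548727]
reciprocity: (89613/548727) = +1·(548727/89613) since 89613 mod 4 = 1, 548727 mod 4 = 3; sign now +1
(548727/89613) = (11049/89613)   [reduce mod 89613]
reciprocity: (11049/89613) = +1·(89613/11049) since 11049 mod 4 = 1, 89613 mod 4 = 1; sign now +1
(89613/11049) = (1221/11049)   [reduce mod 11049]
reciprocity: (1221/11049) = +1·(11049/1221) since 1221 mod 4 = 1, 11049 mod 4 = 1; sign now +1
(11049/1221) = (60/1221)   [reduce mod 1221]
60 = 2^2·15; (2/1221) = -1 since 1221 mod 8 = 5, so (60/1221) = (-1)^2·(15/1221); sign now +1
reciprocity: (15/1221) = +1·(1221/15) since 15 mod 4 = 3, 1221 mod 4 = 1; sign now +1
(1221/15) = (6/15)   [reduce mod 15]
6 = 2^1·3; (2/15) = +1 since 15 mod 8 = 7, so (6/15) = (+1)^1·(3/15); sign now +1
reciprocity: (3/15) = -1·(15/3) since 3 mod 4 = 3, 15 mod 4 = 3; sign now -1
(15/3) = (0/3)   [reduce mod 3]
(0/3) = 0   [gcd(a, n) > 1]; final value = 0

0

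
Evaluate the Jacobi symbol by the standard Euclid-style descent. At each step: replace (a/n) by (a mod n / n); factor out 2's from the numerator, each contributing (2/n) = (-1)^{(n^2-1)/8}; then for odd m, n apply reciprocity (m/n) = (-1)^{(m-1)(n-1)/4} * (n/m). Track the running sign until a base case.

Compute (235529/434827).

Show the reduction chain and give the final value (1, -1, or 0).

reciprocity: (235529/434827) = +1·(434827/235529) since 235529 mod 4 = 1, 434827 mod 4 = 3; sign now +1
(434827/235529) = (199298/235529)   [reduce mod 235529]
199298 = 2^1·99649; (2/235529) = +1 since 235529 mod 8 = 1, so (199298/235529) = (+1)^1·(99649/235529); sign now +1
reciprocity: (99649/235529) = +1·(235529/99649) since 99649 mod 4 = 1, 235529 mod 4 = 1; sign now +1
(235529/99649) = (36231/99649)   [reduce mod 99649]
reciprocity: (36231/99649) = +1·(99649/36231) since 36231 mod 4 = 3, 99649 mod 4 = 1; sign now +1
(99649/36231) = (27187/36231)   [reduce mod 36231]
reciprocity: (27187/36231) = -1·(36231/27187) since 27187 mod 4 = 3, 36231 mod 4 = 3; sign now -1
(36231/27187) = (9044/27187)   [reduce mod 27187]
9044 = 2^2·2261; (2/27187) = -1 since 27187 mod 8 = 3, so (9044/27187) = (-1)^2·(2261/27187); sign now -1
reciprocity: (2261/27187) = +1·(27187/2261) since 2261 mod 4 = 1, 27187 mod 4 = 3; sign now -1
(27187/2261) = (55/2261)   [reduce mod 2261]
reciprocity: (55/2261) = +1·(2261/55) since 55 mod 4 = 3, 2261 mod 4 = 1; sign now -1
(2261/55) = (6/55)   [reduce mod 55]
6 = 2^1·3; (2/55) = +1 since 55 mod 8 = 7, so (6/55) = (+1)^1·(3/55); sign now -1
reciprocity: (3/55) = -1·(55/3) since 3 mod 4 = 3, 55 mod 4 = 3; sign now +1
(55/3) = (1/3)   [reduce mod 3]
(1/3) = 1; final value = sign = +1

1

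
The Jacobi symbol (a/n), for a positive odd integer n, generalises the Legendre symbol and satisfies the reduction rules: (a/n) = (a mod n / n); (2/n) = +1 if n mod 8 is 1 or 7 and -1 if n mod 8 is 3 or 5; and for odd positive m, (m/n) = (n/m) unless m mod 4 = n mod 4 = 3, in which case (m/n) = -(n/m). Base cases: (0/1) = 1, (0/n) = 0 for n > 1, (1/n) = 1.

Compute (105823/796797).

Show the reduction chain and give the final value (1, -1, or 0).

flip (105823/796797) -> (796797/105823): both odd, 105823 mod 4 = 3, 796797 mod 4 = 1, so the flip contributes +1; sign now +1
(796797/105823): 796797 mod 105823 = 56036, so (796797/105823) = (56036/105823)
factor out 2^2: 56036 = 2^2·14009; with 105823 mod 8 = 7, (2/105823) = +1; sign now +1; continue with (14009/105823)
flip (14009/105823) -> (105823/14009): both odd, 14009 mod 4 = 1, 105823 mod 4 = 3, so the flip contributes +1; sign now +1
(105823/14009): 105823 mod 14009 = 7760, so (105823/14009) = (7760/14009)
factor out 2^4: 7760 = 2^4·485; with 14009 mod 8 = 1, (2/14009) = +1; sign now +1; continue with (485/14009)
flip (485/14009) -> (14009/485): both odd, 485 mod 4 = 1, 14009 mod 4 = 1, so the flip contributes +1; sign now +1
(14009/485): 14009 mod 485 = 429, so (14009/485) = (429/485)
flip (429/485) -> (485/429): both odd, 429 mod 4 = 1, 485 mod 4 = 1, so the flip contributes +1; sign now +1
(485/429): 485 mod 429 = 56, so (485/429) = (56/429)
factor out 2^3: 56 = 2^3·7; with 429 mod 8 = 5, (2/429) = -1; sign now -1; continue with (7/429)
flip (7/429) -> (429/7): both odd, 7 mod 4 = 3, 429 mod 4 = 1, so the flip contributes +1; sign now -1
(429/7): 429 mod 7 = 2, so (429/7) = (2/7)
factor out 2^1: 2 = 2^1·1; with 7 mod 8 = 7, (2/7) = +1; sign now -1; continue with (1/7)
reached (1/7) = 1, so the symbol is -1

-1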